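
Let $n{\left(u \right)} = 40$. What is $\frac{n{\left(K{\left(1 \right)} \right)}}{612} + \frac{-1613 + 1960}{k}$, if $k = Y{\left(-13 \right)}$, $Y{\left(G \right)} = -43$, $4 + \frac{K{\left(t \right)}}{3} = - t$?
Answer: $- \frac{52661}{6579} \approx -8.0044$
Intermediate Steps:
$K{\left(t \right)} = -12 - 3 t$ ($K{\left(t \right)} = -12 + 3 \left(- t\right) = -12 - 3 t$)
$k = -43$
$\frac{n{\left(K{\left(1 \right)} \right)}}{612} + \frac{-1613 + 1960}{k} = \frac{40}{612} + \frac{-1613 + 1960}{-43} = 40 \cdot \frac{1}{612} + 347 \left(- \frac{1}{43}\right) = \frac{10}{153} - \frac{347}{43} = - \frac{52661}{6579}$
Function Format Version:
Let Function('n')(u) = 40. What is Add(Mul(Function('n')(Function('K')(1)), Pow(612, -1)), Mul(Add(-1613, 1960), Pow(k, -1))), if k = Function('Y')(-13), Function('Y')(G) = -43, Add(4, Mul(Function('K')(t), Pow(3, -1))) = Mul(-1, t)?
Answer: Rational(-52661, 6579) ≈ -8.0044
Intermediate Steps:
Function('K')(t) = Add(-12, Mul(-3, t)) (Function('K')(t) = Add(-12, Mul(3, Mul(-1, t))) = Add(-12, Mul(-3, t)))
k = -43
Add(Mul(Function('n')(Function('K')(1)), Pow(612, -1)), Mul(Add(-1613, 1960), Pow(k, -1))) = Add(Mul(40, Pow(612, -1)), Mul(Add(-1613, 1960), Pow(-43, -1))) = Add(Mul(40, Rational(1, 612)), Mul(347, Rational(-1, 43))) = Add(Rational(10, 153), Rational(-347, 43)) = Rational(-52661, 6579)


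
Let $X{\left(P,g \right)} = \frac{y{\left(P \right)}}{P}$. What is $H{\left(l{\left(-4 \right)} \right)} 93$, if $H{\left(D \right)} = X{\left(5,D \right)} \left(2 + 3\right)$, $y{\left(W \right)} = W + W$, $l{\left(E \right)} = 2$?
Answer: $930$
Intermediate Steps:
$y{\left(W \right)} = 2 W$
$X{\left(P,g \right)} = 2$ ($X{\left(P,g \right)} = \frac{2 P}{P} = 2$)
$H{\left(D \right)} = 10$ ($H{\left(D \right)} = 2 \left(2 + 3\right) = 2 \cdot 5 = 10$)
$H{\left(l{\left(-4 \right)} \right)} 93 = 10 \cdot 93 = 930$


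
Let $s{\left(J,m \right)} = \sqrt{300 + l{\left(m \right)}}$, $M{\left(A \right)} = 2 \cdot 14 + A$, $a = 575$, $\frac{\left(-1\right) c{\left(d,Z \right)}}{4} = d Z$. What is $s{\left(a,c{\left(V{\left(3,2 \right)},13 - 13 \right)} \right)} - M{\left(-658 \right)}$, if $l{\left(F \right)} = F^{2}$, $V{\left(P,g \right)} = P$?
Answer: $630 + 10 \sqrt{3} \approx 647.32$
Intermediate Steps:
$c{\left(d,Z \right)} = - 4 Z d$ ($c{\left(d,Z \right)} = - 4 d Z = - 4 Z d$)
$M{\left(A \right)} = 28 + A$
$s{\left(J,m \right)} = \sqrt{300 + m^{2}}$
$s{\left(a,c{\left(V{\left(3,2 \right)},13 - 13 \right)} \right)} - M{\left(-658 \right)} = \sqrt{300 + \left(\left(-4\right) \left(13 - 13\right) 3\right)^{2}} - \left(28 - 658\right) = \sqrt{300 + \left(\left(-4\right) \left(13 - 13\right) 3\right)^{2}} - -630 = \sqrt{300 + \left(\left(-4\right) 0 \cdot 3\right)^{2}} + 630 = \sqrt{300 + 0^{2}} + 630 = \sqrt{300 + 0} + 630 = \sqrt{300} + 630 = 10 \sqrt{3} + 630 = 630 + 10 \sqrt{3}$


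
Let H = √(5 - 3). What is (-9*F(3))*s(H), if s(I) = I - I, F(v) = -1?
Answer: 0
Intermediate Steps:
H = √2 ≈ 1.4142
s(I) = 0
(-9*F(3))*s(H) = -9*(-1)*0 = 9*0 = 0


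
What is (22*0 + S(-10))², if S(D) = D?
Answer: 100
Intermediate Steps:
(22*0 + S(-10))² = (22*0 - 10)² = (0 - 10)² = (-10)² = 100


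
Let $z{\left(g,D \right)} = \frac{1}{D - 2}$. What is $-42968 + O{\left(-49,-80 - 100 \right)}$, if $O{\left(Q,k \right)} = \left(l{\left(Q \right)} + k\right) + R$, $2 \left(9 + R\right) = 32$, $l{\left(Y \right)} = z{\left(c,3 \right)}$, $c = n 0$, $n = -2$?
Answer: $-43140$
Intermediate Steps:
$c = 0$ ($c = \left(-2\right) 0 = 0$)
$z{\left(g,D \right)} = \frac{1}{-2 + D}$ ($z{\left(g,D \right)} = \frac{1}{D + \left(-3 + 1\right)} = \frac{1}{D - 2} = \frac{1}{-2 + D}$)
$l{\left(Y \right)} = 1$ ($l{\left(Y \right)} = \frac{1}{-2 + 3} = 1^{-1} = 1$)
$R = 7$ ($R = -9 + \frac{1}{2} \cdot 32 = -9 + 16 = 7$)
$O{\left(Q,k \right)} = 8 + k$ ($O{\left(Q,k \right)} = \left(1 + k\right) + 7 = 8 + k$)
$-42968 + O{\left(-49,-80 - 100 \right)} = -42968 + \left(8 - 180\right) = -42968 - 172 = -43140$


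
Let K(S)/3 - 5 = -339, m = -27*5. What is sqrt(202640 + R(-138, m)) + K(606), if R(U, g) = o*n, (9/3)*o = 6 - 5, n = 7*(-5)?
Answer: -1002 + sqrt(1823655)/3 ≈ -551.86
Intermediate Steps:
m = -135
K(S) = -1002 (K(S) = 15 + 3*(-339) = 15 - 1017 = -1002)
n = -35
o = 1/3 (o = (6 - 5)/3 = (1/3)*1 = 1/3 ≈ 0.33333)
R(U, g) = -35/3 (R(U, g) = (1/3)*(-35) = -35/3)
sqrt(202640 + R(-138, m)) + K(606) = sqrt(202640 - 35/3) - 1002 = sqrt(607885/3) - 1002 = sqrt(1823655)/3 - 1002 = -1002 + sqrt(1823655)/3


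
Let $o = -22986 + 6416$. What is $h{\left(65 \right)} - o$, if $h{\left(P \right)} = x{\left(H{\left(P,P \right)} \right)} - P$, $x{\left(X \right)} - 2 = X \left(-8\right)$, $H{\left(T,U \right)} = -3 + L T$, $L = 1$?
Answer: $16011$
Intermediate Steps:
$H{\left(T,U \right)} = -3 + T$ ($H{\left(T,U \right)} = -3 + 1 T = -3 + T$)
$x{\left(X \right)} = 2 - 8 X$ ($x{\left(X \right)} = 2 + X \left(-8\right) = 2 - 8 X$)
$o = -16570$
$h{\left(P \right)} = 26 - 9 P$ ($h{\left(P \right)} = \left(2 - 8 \left(-3 + P\right)\right) - P = \left(2 - \left(-24 + 8 P\right)\right) - P = \left(26 - 8 P\right) - P = 26 - 9 P$)
$h{\left(65 \right)} - o = \left(26 - 585\right) - -16570 = \left(26 - 585\right) + 16570 = -559 + 16570 = 16011$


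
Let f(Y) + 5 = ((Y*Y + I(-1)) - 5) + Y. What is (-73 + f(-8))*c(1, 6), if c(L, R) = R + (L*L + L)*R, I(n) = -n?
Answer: -468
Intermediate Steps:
f(Y) = -9 + Y + Y**2 (f(Y) = -5 + (((Y*Y - 1*(-1)) - 5) + Y) = -5 + (((Y**2 + 1) - 5) + Y) = -5 + (((1 + Y**2) - 5) + Y) = -5 + ((-4 + Y**2) + Y) = -5 + (-4 + Y + Y**2) = -9 + Y + Y**2)
c(L, R) = R + R*(L + L**2) (c(L, R) = R + (L**2 + L)*R = R + (L + L**2)*R = R + R*(L + L**2))
(-73 + f(-8))*c(1, 6) = (-73 + (-9 - 8 + (-8)**2))*(6*(1 + 1 + 1**2)) = (-73 + (-9 - 8 + 64))*(6*(1 + 1 + 1)) = (-73 + 47)*(6*3) = -26*18 = -468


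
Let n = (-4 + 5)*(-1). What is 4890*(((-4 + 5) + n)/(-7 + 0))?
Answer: 0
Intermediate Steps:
n = -1 (n = 1*(-1) = -1)
4890*(((-4 + 5) + n)/(-7 + 0)) = 4890*(((-4 + 5) - 1)/(-7 + 0)) = 4890*((1 - 1)/(-7)) = 4890*(0*(-1/7)) = 4890*0 = 0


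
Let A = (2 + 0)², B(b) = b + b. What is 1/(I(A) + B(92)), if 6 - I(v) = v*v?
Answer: 1/174 ≈ 0.0057471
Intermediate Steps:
B(b) = 2*b
A = 4 (A = 2² = 4)
I(v) = 6 - v² (I(v) = 6 - v*v = 6 - v²)
1/(I(A) + B(92)) = 1/((6 - 1*4²) + 2*92) = 1/((6 - 1*16) + 184) = 1/((6 - 16) + 184) = 1/(-10 + 184) = 1/174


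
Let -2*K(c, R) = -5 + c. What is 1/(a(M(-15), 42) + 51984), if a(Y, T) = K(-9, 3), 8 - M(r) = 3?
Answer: 1/51991 ≈ 1.9234e-5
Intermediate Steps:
M(r) = 5 (M(r) = 8 - 1*3 = 8 - 3 = 5)
K(c, R) = 5/2 - c/2 (K(c, R) = -(-5 + c)/2 = 5/2 - c/2)
a(Y, T) = 7 (a(Y, T) = 5/2 - ½*(-9) = 5/2 + 9/2 = 7)
1/(a(M(-15), 42) + 51984) = 1/(7 + 51984) = 1/51991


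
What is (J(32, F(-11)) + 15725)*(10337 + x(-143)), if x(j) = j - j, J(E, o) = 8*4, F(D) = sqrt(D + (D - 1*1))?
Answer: 162880109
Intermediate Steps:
F(D) = sqrt(-1 + 2*D) (F(D) = sqrt(D + (D - 1)) = sqrt(D + (-1 + D)) = sqrt(-1 + 2*D))
J(E, o) = 32
x(j) = 0
(J(32, F(-11)) + 15725)*(10337 + x(-143)) = (32 + 15725)*(10337 + 0) = 15757*10337 = 162880109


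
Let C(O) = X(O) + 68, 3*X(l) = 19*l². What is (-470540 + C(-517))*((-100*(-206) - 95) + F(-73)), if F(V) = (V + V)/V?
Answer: 75200707025/3 ≈ 2.5067e+10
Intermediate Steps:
X(l) = 19*l²/3 (X(l) = (19*l²)/3 = 19*l²/3)
C(O) = 68 + 19*O²/3 (C(O) = 19*O²/3 + 68 = 68 + 19*O²/3)
F(V) = 2 (F(V) = (2*V)/V = 2)
(-470540 + C(-517))*((-100*(-206) - 95) + F(-73)) = (-470540 + (68 + (19/3)*(-517)²))*((-100*(-206) - 95) + 2) = (-470540 + (68 + (19/3)*267289))*((20600 - 95) + 2) = (-470540 + (68 + 5078491/3))*(20505 + 2) = (-470540 + 5078695/3)*20507 = (3667075/3)*20507 = 75200707025/3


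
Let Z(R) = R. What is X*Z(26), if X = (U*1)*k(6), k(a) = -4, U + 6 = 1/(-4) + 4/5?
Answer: 2834/5 ≈ 566.80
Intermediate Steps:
U = -109/20 (U = -6 + (1/(-4) + 4/5) = -6 + (1*(-1/4) + 4*(1/5)) = -6 + (-1/4 + 4/5) = -6 + 11/20 = -109/20 ≈ -5.4500)
X = 109/5 (X = -109/20*1*(-4) = -109/20*(-4) = 109/5 ≈ 21.800)
X*Z(26) = (109/5)*26 = 2834/5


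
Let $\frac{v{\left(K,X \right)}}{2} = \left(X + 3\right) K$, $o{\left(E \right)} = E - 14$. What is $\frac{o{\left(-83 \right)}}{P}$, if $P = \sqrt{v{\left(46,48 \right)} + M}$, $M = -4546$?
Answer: $- \frac{97 \sqrt{146}}{146} \approx -8.0278$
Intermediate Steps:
$o{\left(E \right)} = -14 + E$
$v{\left(K,X \right)} = 2 K \left(3 + X\right)$ ($v{\left(K,X \right)} = 2 \left(X + 3\right) K = 2 \left(3 + X\right) K = 2 K \left(3 + X\right)$)
$P = \sqrt{146}$ ($P = \sqrt{2 \cdot 46 \left(3 + 48\right) - 4546} = \sqrt{2 \cdot 46 \cdot 51 - 4546} = \sqrt{4692 - 4546} = \sqrt{146} \approx 12.083$)
$\frac{o{\left(-83 \right)}}{P} = \frac{-14 - 83}{\sqrt{146}} = - 97 \frac{\sqrt{146}}{146} = - \frac{97 \sqrt{146}}{146}$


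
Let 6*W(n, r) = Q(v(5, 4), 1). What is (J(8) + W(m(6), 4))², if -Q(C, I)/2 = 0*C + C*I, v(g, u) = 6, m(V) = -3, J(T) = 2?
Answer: 0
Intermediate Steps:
Q(C, I) = -2*C*I (Q(C, I) = -2*(0*C + C*I) = -2*(0 + C*I) = -2*C*I)
W(n, r) = -2 (W(n, r) = (-2*6*1)/6 = (⅙)*(-12) = -2)
(J(8) + W(m(6), 4))² = (2 - 2)² = 0² = 0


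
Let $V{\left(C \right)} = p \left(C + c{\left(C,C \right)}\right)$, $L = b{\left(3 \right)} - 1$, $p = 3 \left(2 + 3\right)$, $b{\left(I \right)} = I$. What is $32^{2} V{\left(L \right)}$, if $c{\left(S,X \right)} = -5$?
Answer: $-46080$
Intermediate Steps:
$p = 15$ ($p = 3 \cdot 5 = 15$)
$L = 2$ ($L = 3 - 1 = 2$)
$V{\left(C \right)} = -75 + 15 C$ ($V{\left(C \right)} = 15 \left(C - 5\right) = 15 \left(-5 + C\right) = -75 + 15 C$)
$32^{2} V{\left(L \right)} = 32^{2} \left(-75 + 15 \cdot 2\right) = 1024 \left(-75 + 30\right) = 1024 \left(-45\right) = -46080$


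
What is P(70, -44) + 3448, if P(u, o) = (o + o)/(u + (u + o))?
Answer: 41365/12 ≈ 3447.1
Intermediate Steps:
P(u, o) = 2*o/(o + 2*u) (P(u, o) = (2*o)/(u + (o + u)) = (2*o)/(o + 2*u) = 2*o/(o + 2*u))
P(70, -44) + 3448 = 2*(-44)/(-44 + 2*70) + 3448 = 2*(-44)/(-44 + 140) + 3448 = 2*(-44)/96 + 3448 = 2*(-44)*(1/96) + 3448 = -11/12 + 3448 = 41365/12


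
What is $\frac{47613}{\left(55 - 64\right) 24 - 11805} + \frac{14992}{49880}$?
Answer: $- \frac{91446567}{24983645} \approx -3.6603$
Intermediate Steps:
$\frac{47613}{\left(55 - 64\right) 24 - 11805} + \frac{14992}{49880} = \frac{47613}{\left(-9\right) 24 - 11805} + 14992 \cdot \frac{1}{49880} = \frac{47613}{-216 - 11805} + \frac{1874}{6235} = \frac{47613}{-12021} + \frac{1874}{6235} = 47613 \left(- \frac{1}{12021}\right) + \frac{1874}{6235} = - \frac{15871}{4007} + \frac{1874}{6235} = - \frac{91446567}{24983645}$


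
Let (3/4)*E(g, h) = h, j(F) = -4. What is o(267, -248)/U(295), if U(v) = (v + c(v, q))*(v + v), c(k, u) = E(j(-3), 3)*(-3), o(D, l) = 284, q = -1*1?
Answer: 142/83485 ≈ 0.0017009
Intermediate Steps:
q = -1
E(g, h) = 4*h/3
c(k, u) = -12 (c(k, u) = ((4/3)*3)*(-3) = 4*(-3) = -12)
U(v) = 2*v*(-12 + v) (U(v) = (v - 12)*(v + v) = (-12 + v)*(2*v) = 2*v*(-12 + v))
o(267, -248)/U(295) = 284/((2*295*(-12 + 295))) = 284/((2*295*283)) = 284/166970 = 284*(1/166970) = 142/83485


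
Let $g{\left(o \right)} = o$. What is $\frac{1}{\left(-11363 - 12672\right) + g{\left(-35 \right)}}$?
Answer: $- \frac{1}{24070} \approx -4.1545 \cdot 10^{-5}$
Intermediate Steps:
$\frac{1}{\left(-11363 - 12672\right) + g{\left(-35 \right)}} = \frac{1}{\left(-11363 - 12672\right) - 35} = \frac{1}{-24035 - 35} = \frac{1}{-24070} = - \frac{1}{24070}$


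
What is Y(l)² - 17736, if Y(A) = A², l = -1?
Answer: -17735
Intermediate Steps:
Y(l)² - 17736 = ((-1)²)² - 17736 = 1² - 17736 = 1 - 17736 = -17735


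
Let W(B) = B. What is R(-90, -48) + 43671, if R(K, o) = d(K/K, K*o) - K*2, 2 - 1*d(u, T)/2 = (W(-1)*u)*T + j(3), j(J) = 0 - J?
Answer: 52501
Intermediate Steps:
j(J) = -J
d(u, T) = 10 + 2*T*u (d(u, T) = 4 - 2*((-u)*T - 1*3) = 4 - 2*(-T*u - 3) = 4 - 2*(-3 - T*u) = 4 + (6 + 2*T*u) = 10 + 2*T*u)
R(K, o) = 10 - 2*K + 2*K*o (R(K, o) = (10 + 2*(K*o)*(K/K)) - K*2 = (10 + 2*(K*o)*1) - 2*K = (10 + 2*K*o) - 2*K = 10 - 2*K + 2*K*o)
R(-90, -48) + 43671 = (10 - 2*(-90) + 2*(-90)*(-48)) + 43671 = (10 + 180 + 8640) + 43671 = 8830 + 43671 = 52501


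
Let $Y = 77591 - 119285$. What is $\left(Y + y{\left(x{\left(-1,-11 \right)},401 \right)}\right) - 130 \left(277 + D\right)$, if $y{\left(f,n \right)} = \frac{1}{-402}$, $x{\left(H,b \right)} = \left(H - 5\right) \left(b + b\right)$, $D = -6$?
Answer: $- \frac{30923449}{402} \approx -76924.0$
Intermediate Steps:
$Y = -41694$
$x{\left(H,b \right)} = 2 b \left(-5 + H\right)$ ($x{\left(H,b \right)} = \left(-5 + H\right) 2 b = 2 b \left(-5 + H\right)$)
$y{\left(f,n \right)} = - \frac{1}{402}$
$\left(Y + y{\left(x{\left(-1,-11 \right)},401 \right)}\right) - 130 \left(277 + D\right) = \left(-41694 - \frac{1}{402}\right) - 130 \left(277 - 6\right) = - \frac{16760989}{402} - 35230 = - \frac{30923449}{402}$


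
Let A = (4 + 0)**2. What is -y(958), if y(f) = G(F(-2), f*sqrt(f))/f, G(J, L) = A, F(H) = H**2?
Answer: -8/479 ≈ -0.016701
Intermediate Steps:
A = 16 (A = 4**2 = 16)
G(J, L) = 16
y(f) = 16/f
-y(958) = -16/958 = -1*8/479 = -8/479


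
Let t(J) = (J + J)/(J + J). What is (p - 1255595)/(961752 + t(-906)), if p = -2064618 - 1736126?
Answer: -5056339/961753 ≈ -5.2574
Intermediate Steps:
t(J) = 1 (t(J) = (2*J)/((2*J)) = (2*J)*(1/(2*J)) = 1)
p = -3800744
(p - 1255595)/(961752 + t(-906)) = (-3800744 - 1255595)/(961752 + 1) = -5056339/961753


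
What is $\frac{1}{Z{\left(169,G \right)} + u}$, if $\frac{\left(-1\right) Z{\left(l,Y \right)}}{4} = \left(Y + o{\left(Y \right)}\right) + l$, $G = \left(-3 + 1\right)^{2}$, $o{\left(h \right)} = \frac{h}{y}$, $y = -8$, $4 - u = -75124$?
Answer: $\frac{1}{74438} \approx 1.3434 \cdot 10^{-5}$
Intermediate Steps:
$u = 75128$ ($u = 4 - -75124 = 4 + 75124 = 75128$)
$o{\left(h \right)} = - \frac{h}{8}$ ($o{\left(h \right)} = \frac{h}{-8} = h \left(- \frac{1}{8}\right) = - \frac{h}{8}$)
$G = 4$ ($G = \left(-2\right)^{2} = 4$)
$Z{\left(l,Y \right)} = - 4 l - \frac{7 Y}{2}$ ($Z{\left(l,Y \right)} = - 4 \left(\left(Y - \frac{Y}{8}\right) + l\right) = - 4 \left(\frac{7 Y}{8} + l\right) = - 4 \left(l + \frac{7 Y}{8}\right) = - 4 l - \frac{7 Y}{2}$)
$\frac{1}{Z{\left(169,G \right)} + u} = \frac{1}{\left(\left(-4\right) 169 - 14\right) + 75128} = \frac{1}{\left(-676 - 14\right) + 75128} = \frac{1}{-690 + 75128} = \frac{1}{74438}$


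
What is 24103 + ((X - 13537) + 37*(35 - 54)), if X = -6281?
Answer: 3582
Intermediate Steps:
24103 + ((X - 13537) + 37*(35 - 54)) = 24103 + ((-6281 - 13537) + 37*(35 - 54)) = 24103 + (-19818 + 37*(-19)) = 24103 + (-19818 - 703) = 24103 - 20521 = 3582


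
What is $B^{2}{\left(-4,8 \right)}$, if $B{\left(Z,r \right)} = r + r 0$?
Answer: $64$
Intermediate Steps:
$B{\left(Z,r \right)} = r$ ($B{\left(Z,r \right)} = r + 0 = r$)
$B^{2}{\left(-4,8 \right)} = 8^{2} = 64$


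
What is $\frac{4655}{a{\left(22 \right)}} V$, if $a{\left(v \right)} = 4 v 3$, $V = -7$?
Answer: $- \frac{32585}{264} \approx -123.43$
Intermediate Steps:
$a{\left(v \right)} = 12 v$
$\frac{4655}{a{\left(22 \right)}} V = \frac{4655}{12 \cdot 22} \left(-7\right) = \frac{4655}{264} \left(-7\right) = - \frac{32585}{264}$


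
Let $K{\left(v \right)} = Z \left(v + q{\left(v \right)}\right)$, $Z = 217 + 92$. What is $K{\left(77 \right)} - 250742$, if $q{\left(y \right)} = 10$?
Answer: $-223859$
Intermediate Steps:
$Z = 309$
$K{\left(v \right)} = 3090 + 309 v$ ($K{\left(v \right)} = 309 \left(v + 10\right) = 309 \left(10 + v\right) = 3090 + 309 v$)
$K{\left(77 \right)} - 250742 = \left(3090 + 309 \cdot 77\right) - 250742 = \left(3090 + 23793\right) - 250742 = 26883 - 250742 = -223859$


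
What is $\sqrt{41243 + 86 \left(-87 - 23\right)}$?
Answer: $\sqrt{31783} \approx 178.28$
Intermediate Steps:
$\sqrt{41243 + 86 \left(-87 - 23\right)} = \sqrt{41243 + 86 \left(-110\right)} = \sqrt{41243 - 9460} = \sqrt{31783}$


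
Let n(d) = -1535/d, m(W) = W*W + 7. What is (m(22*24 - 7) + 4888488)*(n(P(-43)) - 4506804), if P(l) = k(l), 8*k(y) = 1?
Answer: -23318184218624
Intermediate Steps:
k(y) = ⅛ (k(y) = (⅛)*1 = ⅛)
m(W) = 7 + W² (m(W) = W² + 7 = 7 + W²)
P(l) = ⅛
(m(22*24 - 7) + 4888488)*(n(P(-43)) - 4506804) = ((7 + (22*24 - 7)²) + 4888488)*(-1535/⅛ - 4506804) = ((7 + (528 - 7)²) + 4888488)*(-1535*8 - 4506804) = ((7 + 521²) + 4888488)*(-12280 - 4506804) = ((7 + 271441) + 4888488)*(-4519084) = (271448 + 4888488)*(-4519084) = 5159936*(-4519084) = -23318184218624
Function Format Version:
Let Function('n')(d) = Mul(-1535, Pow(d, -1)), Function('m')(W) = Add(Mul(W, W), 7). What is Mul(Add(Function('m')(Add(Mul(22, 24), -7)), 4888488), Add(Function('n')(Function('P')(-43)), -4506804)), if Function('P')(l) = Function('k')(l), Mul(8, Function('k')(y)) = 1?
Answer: -23318184218624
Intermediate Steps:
Function('k')(y) = Rational(1, 8) (Function('k')(y) = Mul(Rational(1, 8), 1) = Rational(1, 8))
Function('m')(W) = Add(7, Pow(W, 2)) (Function('m')(W) = Add(Pow(W, 2), 7) = Add(7, Pow(W, 2)))
Function('P')(l) = Rational(1, 8)
Mul(Add(Function('m')(Add(Mul(22, 24), -7)), 4888488), Add(Function('n')(Function('P')(-43)), -4506804)) = Mul(Add(Add(7, Pow(Add(Mul(22, 24), -7), 2)), 4888488), Add(Mul(-1535, Pow(Rational(1, 8), -1)), -4506804)) = Mul(Add(Add(7, Pow(Add(528, -7), 2)), 4888488), Add(Mul(-1535, 8), -4506804)) = Mul(Add(Add(7, Pow(521, 2)), 4888488), Add(-12280, -4506804)) = Mul(Add(Add(7, 271441), 4888488), -4519084) = Mul(Add(271448, 4888488), -4519084) = Mul(5159936, -4519084) = -23318184218624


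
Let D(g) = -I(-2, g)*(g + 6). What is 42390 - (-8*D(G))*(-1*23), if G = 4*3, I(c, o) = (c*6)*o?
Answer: -434538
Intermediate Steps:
I(c, o) = 6*c*o (I(c, o) = (6*c)*o = 6*c*o)
G = 12
D(g) = 12*g*(6 + g) (D(g) = -6*(-2)*g*(g + 6) = -(-12*g)*(6 + g) = -(-12)*g*(6 + g) = 12*g*(6 + g))
42390 - (-8*D(G))*(-1*23) = 42390 - (-96*12*(6 + 12))*(-1*23) = 42390 - (-96*12*18)*(-23) = 42390 - (-8*2592)*(-23) = 42390 - (-20736)*(-23) = 42390 - 1*476928 = 42390 - 476928 = -434538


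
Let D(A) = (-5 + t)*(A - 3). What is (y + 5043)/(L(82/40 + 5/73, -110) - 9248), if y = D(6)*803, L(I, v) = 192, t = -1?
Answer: 9411/9056 ≈ 1.0392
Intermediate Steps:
D(A) = 18 - 6*A (D(A) = (-5 - 1)*(A - 3) = -6*(-3 + A) = 18 - 6*A)
y = -14454 (y = (18 - 6*6)*803 = (18 - 36)*803 = -18*803 = -14454)
(y + 5043)/(L(82/40 + 5/73, -110) - 9248) = (-14454 + 5043)/(192 - 9248) = -9411/(-9056) = -9411*(-1/9056) = 9411/9056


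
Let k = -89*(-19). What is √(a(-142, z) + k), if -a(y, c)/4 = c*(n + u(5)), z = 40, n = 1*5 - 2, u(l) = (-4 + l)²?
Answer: √1051 ≈ 32.419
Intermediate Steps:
n = 3 (n = 5 - 2 = 3)
k = 1691
a(y, c) = -16*c (a(y, c) = -4*c*(3 + (-4 + 5)²) = -4*c*(3 + 1²) = -4*c*(3 + 1) = -4*c*4 = -16*c)
√(a(-142, z) + k) = √(-16*40 + 1691) = √(-640 + 1691) = √1051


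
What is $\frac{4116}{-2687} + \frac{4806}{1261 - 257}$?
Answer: $\frac{4390629}{1348874} \approx 3.255$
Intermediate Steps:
$\frac{4116}{-2687} + \frac{4806}{1261 - 257} = 4116 \left(- \frac{1}{2687}\right) + \frac{4806}{1261 - 257} = - \frac{4116}{2687} + \frac{4806}{1004} = - \frac{4116}{2687} + 4806 \cdot \frac{1}{1004} = - \frac{4116}{2687} + \frac{2403}{502} = \frac{4390629}{1348874}$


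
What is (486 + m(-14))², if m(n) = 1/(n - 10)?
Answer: 136025569/576 ≈ 2.3616e+5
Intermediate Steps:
m(n) = 1/(-10 + n)
(486 + m(-14))² = (486 + 1/(-10 - 14))² = (486 + 1/(-24))² = (486 - 1/24)² = (11663/24)² = 136025569/576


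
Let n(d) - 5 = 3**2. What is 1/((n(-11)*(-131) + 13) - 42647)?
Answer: -1/44468 ≈ -2.2488e-5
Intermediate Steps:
n(d) = 14 (n(d) = 5 + 3**2 = 5 + 9 = 14)
1/((n(-11)*(-131) + 13) - 42647) = 1/((14*(-131) + 13) - 42647) = 1/((-1834 + 13) - 42647) = 1/(-1821 - 42647) = 1/(-44468) = -1/44468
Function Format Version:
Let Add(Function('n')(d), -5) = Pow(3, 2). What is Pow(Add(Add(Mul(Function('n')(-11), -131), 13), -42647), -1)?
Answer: Rational(-1, 44468) ≈ -2.2488e-5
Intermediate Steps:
Function('n')(d) = 14 (Function('n')(d) = Add(5, Pow(3, 2)) = Add(5, 9) = 14)
Pow(Add(Add(Mul(Function('n')(-11), -131), 13), -42647), -1) = Pow(Add(Add(Mul(14, -131), 13), -42647), -1) = Pow(Add(Add(-1834, 13), -42647), -1) = Pow(Add(-1821, -42647), -1) = Pow(-44468, -1) = Rational(-1, 44468)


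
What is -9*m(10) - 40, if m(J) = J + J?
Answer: -220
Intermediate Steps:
m(J) = 2*J
-9*m(10) - 40 = -18*10 - 40 = -9*20 - 40 = -180 - 40 = -220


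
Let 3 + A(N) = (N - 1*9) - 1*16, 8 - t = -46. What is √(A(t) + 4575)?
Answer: √4601 ≈ 67.831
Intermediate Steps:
t = 54 (t = 8 - 1*(-46) = 8 + 46 = 54)
A(N) = -28 + N (A(N) = -3 + ((N - 1*9) - 1*16) = -3 + ((N - 9) - 16) = -3 + ((-9 + N) - 16) = -3 + (-25 + N) = -28 + N)
√(A(t) + 4575) = √((-28 + 54) + 4575) = √(26 + 4575) = √4601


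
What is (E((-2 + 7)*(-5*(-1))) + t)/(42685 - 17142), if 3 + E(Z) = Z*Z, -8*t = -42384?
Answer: 5920/25543 ≈ 0.23177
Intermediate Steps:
t = 5298 (t = -1/8*(-42384) = 5298)
E(Z) = -3 + Z**2 (E(Z) = -3 + Z*Z = -3 + Z**2)
(E((-2 + 7)*(-5*(-1))) + t)/(42685 - 17142) = ((-3 + ((-2 + 7)*(-5*(-1)))**2) + 5298)/(42685 - 17142) = ((-3 + (5*5)**2) + 5298)/25543 = ((-3 + 25**2) + 5298)*(1/25543) = ((-3 + 625) + 5298)*(1/25543) = (622 + 5298)*(1/25543) = 5920*(1/25543) = 5920/25543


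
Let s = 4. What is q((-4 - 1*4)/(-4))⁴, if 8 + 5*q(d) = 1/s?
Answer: 923521/160000 ≈ 5.7720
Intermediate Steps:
q(d) = -31/20 (q(d) = -8/5 + (⅕)/4 = -8/5 + (⅕)*(¼) = -8/5 + 1/20 = -31/20)
q((-4 - 1*4)/(-4))⁴ = (-31/20)⁴ = 923521/160000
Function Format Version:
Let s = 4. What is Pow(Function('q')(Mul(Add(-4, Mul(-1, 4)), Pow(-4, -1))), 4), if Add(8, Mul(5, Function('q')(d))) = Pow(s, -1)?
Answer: Rational(923521, 160000) ≈ 5.7720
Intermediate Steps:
Function('q')(d) = Rational(-31, 20) (Function('q')(d) = Add(Rational(-8, 5), Mul(Rational(1, 5), Pow(4, -1))) = Add(Rational(-8, 5), Mul(Rational(1, 5), Rational(1, 4))) = Add(Rational(-8, 5), Rational(1, 20)) = Rational(-31, 20))
Pow(Function('q')(Mul(Add(-4, Mul(-1, 4)), Pow(-4, -1))), 4) = Pow(Rational(-31, 20), 4) = Rational(923521, 160000)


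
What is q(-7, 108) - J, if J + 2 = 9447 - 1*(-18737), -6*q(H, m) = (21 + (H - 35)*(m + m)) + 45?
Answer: -26681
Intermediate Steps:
q(H, m) = -11 - m*(-35 + H)/3 (q(H, m) = -((21 + (H - 35)*(m + m)) + 45)/6 = -((21 + (-35 + H)*(2*m)) + 45)/6 = -((21 + 2*m*(-35 + H)) + 45)/6 = -(66 + 2*m*(-35 + H))/6 = -11 - m*(-35 + H)/3)
J = 28182 (J = -2 + (9447 - 1*(-18737)) = -2 + (9447 + 18737) = -2 + 28184 = 28182)
q(-7, 108) - J = (-11 + (35/3)*108 - ⅓*(-7)*108) - 1*28182 = (-11 + 1260 + 252) - 28182 = 1501 - 28182 = -26681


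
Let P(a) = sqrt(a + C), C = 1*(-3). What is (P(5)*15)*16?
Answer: 240*sqrt(2) ≈ 339.41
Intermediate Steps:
C = -3
P(a) = sqrt(-3 + a) (P(a) = sqrt(a - 3) = sqrt(-3 + a))
(P(5)*15)*16 = (sqrt(-3 + 5)*15)*16 = (sqrt(2)*15)*16 = (15*sqrt(2))*16 = 240*sqrt(2)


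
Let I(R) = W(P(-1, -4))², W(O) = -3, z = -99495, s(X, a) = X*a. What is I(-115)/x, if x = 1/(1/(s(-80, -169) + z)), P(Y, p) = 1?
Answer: -9/85975 ≈ -0.00010468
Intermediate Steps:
x = -85975 (x = 1/(1/(-80*(-169) - 99495)) = 1/(1/(13520 - 99495)) = 1/(1/(-85975)) = 1/(-1/85975) = -85975)
I(R) = 9 (I(R) = (-3)² = 9)
I(-115)/x = 9/(-85975) = 9*(-1/85975) = -9/85975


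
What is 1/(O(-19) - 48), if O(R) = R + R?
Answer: -1/86 ≈ -0.011628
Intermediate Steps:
O(R) = 2*R
1/(O(-19) - 48) = 1/(2*(-19) - 48) = 1/(-38 - 48) = 1/(-86) = -1/86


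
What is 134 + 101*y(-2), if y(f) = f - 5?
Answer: -573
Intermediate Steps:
y(f) = -5 + f
134 + 101*y(-2) = 134 + 101*(-5 - 2) = 134 + 101*(-7) = 134 - 707 = -573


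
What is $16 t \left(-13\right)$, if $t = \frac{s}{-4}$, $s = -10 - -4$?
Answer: $-312$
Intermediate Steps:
$s = -6$ ($s = -10 + 4 = -6$)
$t = \frac{3}{2}$ ($t = - \frac{6}{-4} = \left(-6\right) \left(- \frac{1}{4}\right) = \frac{3}{2} \approx 1.5$)
$16 t \left(-13\right) = 16 \cdot \frac{3}{2} \left(-13\right) = 24 \left(-13\right) = -312$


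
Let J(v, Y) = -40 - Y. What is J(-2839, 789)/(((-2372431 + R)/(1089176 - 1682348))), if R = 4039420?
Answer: 54637732/185221 ≈ 294.99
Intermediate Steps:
J(-2839, 789)/(((-2372431 + R)/(1089176 - 1682348))) = (-40 - 1*789)/(((-2372431 + 4039420)/(1089176 - 1682348))) = (-40 - 789)/((1666989/(-593172))) = -829/(1666989*(-1/593172)) = -829/(-185221/65908) = -829*(-65908/185221) = 54637732/185221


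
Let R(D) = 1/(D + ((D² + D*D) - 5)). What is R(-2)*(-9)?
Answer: -9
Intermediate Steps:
R(D) = 1/(-5 + D + 2*D²) (R(D) = 1/(D + ((D² + D²) - 5)) = 1/(D + (2*D² - 5)) = 1/(D + (-5 + 2*D²)) = 1/(-5 + D + 2*D²))
R(-2)*(-9) = -9/(-5 - 2 + 2*(-2)²) = -9/(-5 - 2 + 2*4) = -9/(-5 - 2 + 8) = -9/1 = 1*(-9) = -9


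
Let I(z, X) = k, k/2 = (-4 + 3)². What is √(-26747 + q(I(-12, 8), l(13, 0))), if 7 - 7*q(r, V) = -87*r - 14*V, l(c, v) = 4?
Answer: 4*I*√81809/7 ≈ 163.44*I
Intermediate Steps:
k = 2 (k = 2*(-4 + 3)² = 2*(-1)² = 2*1 = 2)
I(z, X) = 2
q(r, V) = 1 + 2*V + 87*r/7 (q(r, V) = 1 - (-87*r - 14*V)/7 = 1 + (2*V + 87*r/7) = 1 + 2*V + 87*r/7)
√(-26747 + q(I(-12, 8), l(13, 0))) = √(-26747 + (1 + 2*4 + (87/7)*2)) = √(-26747 + (1 + 8 + 174/7)) = √(-26747 + 237/7) = √(-186992/7) = 4*I*√81809/7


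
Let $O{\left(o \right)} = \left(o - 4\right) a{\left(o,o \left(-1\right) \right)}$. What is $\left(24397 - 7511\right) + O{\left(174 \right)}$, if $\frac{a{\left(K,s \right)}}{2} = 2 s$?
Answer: $-101434$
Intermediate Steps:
$a{\left(K,s \right)} = 4 s$ ($a{\left(K,s \right)} = 2 \cdot 2 s = 4 s$)
$O{\left(o \right)} = - 4 o \left(-4 + o\right)$ ($O{\left(o \right)} = \left(o - 4\right) 4 o \left(-1\right) = \left(-4 + o\right) 4 \left(- o\right) = \left(-4 + o\right) \left(- 4 o\right) = - 4 o \left(-4 + o\right)$)
$\left(24397 - 7511\right) + O{\left(174 \right)} = \left(24397 - 7511\right) + 4 \cdot 174 \left(4 - 174\right) = 16886 + 4 \cdot 174 \left(4 - 174\right) = 16886 + 4 \cdot 174 \left(-170\right) = 16886 - 118320 = -101434$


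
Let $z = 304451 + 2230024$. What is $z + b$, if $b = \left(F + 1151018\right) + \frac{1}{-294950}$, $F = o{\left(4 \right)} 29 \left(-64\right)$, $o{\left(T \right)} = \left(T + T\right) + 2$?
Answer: $\frac{1081561888349}{294950} \approx 3.6669 \cdot 10^{6}$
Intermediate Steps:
$o{\left(T \right)} = 2 + 2 T$ ($o{\left(T \right)} = 2 T + 2 = 2 + 2 T$)
$F = -18560$ ($F = \left(2 + 2 \cdot 4\right) 29 \left(-64\right) = \left(2 + 8\right) 29 \left(-64\right) = 10 \cdot 29 \left(-64\right) = 290 \left(-64\right) = -18560$)
$z = 2534475$
$b = \frac{334018487099}{294950}$ ($b = \left(-18560 + 1151018\right) + \frac{1}{-294950} = 1132458 - \frac{1}{294950} = \frac{334018487099}{294950} \approx 1.1325 \cdot 10^{6}$)
$z + b = 2534475 + \frac{334018487099}{294950} = \frac{1081561888349}{294950}$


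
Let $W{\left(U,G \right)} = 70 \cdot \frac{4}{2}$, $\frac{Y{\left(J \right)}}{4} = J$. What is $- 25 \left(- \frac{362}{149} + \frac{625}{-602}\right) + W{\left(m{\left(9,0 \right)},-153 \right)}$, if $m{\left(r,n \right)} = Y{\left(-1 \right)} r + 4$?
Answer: $\frac{20333945}{89698} \approx 226.69$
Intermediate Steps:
$Y{\left(J \right)} = 4 J$
$m{\left(r,n \right)} = 4 - 4 r$ ($m{\left(r,n \right)} = 4 \left(-1\right) r + 4 = - 4 r + 4 = 4 - 4 r$)
$W{\left(U,G \right)} = 140$ ($W{\left(U,G \right)} = 70 \cdot 4 \cdot \frac{1}{2} = 70 \cdot 2 = 140$)
$- 25 \left(- \frac{362}{149} + \frac{625}{-602}\right) + W{\left(m{\left(9,0 \right)},-153 \right)} = - 25 \left(- \frac{362}{149} + \frac{625}{-602}\right) + 140 = - 25 \left(\left(-362\right) \frac{1}{149} + 625 \left(- \frac{1}{602}\right)\right) + 140 = - 25 \left(- \frac{362}{149} - \frac{625}{602}\right) + 140 = \left(-25\right) \left(- \frac{311049}{89698}\right) + 140 = \frac{7776225}{89698} + 140 = \frac{20333945}{89698}$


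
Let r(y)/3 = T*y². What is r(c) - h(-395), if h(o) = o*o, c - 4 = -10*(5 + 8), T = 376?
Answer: 17752103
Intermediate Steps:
c = -126 (c = 4 - 10*(5 + 8) = 4 - 10*13 = 4 - 130 = -126)
h(o) = o²
r(y) = 1128*y² (r(y) = 3*(376*y²) = 1128*y²)
r(c) - h(-395) = 1128*(-126)² - 1*(-395)² = 1128*15876 - 1*156025 = 17908128 - 156025 = 17752103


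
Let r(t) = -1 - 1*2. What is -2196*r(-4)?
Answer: 6588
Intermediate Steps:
r(t) = -3 (r(t) = -1 - 2 = -3)
-2196*r(-4) = -2196*(-3) = 6588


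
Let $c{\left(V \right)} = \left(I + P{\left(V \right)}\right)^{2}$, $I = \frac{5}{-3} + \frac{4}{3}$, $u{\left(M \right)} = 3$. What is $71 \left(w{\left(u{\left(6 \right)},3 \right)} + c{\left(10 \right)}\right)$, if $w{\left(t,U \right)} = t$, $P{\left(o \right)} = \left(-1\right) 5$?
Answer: $\frac{20093}{9} \approx 2232.6$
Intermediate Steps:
$P{\left(o \right)} = -5$
$I = - \frac{1}{3}$ ($I = 5 \left(- \frac{1}{3}\right) + 4 \cdot \frac{1}{3} = - \frac{5}{3} + \frac{4}{3} = - \frac{1}{3} \approx -0.33333$)
$c{\left(V \right)} = \frac{256}{9}$ ($c{\left(V \right)} = \left(- \frac{1}{3} - 5\right)^{2} = \left(- \frac{16}{3}\right)^{2} = \frac{256}{9}$)
$71 \left(w{\left(u{\left(6 \right)},3 \right)} + c{\left(10 \right)}\right) = 71 \left(3 + \frac{256}{9}\right) = 71 \cdot \frac{283}{9} = \frac{20093}{9}$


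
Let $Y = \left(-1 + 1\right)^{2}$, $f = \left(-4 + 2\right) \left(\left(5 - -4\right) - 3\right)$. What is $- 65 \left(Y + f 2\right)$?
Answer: $1560$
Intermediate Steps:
$f = -12$ ($f = - 2 \left(\left(5 + 4\right) - 3\right) = - 2 \left(9 - 3\right) = \left(-2\right) 6 = -12$)
$Y = 0$ ($Y = 0^{2} = 0$)
$- 65 \left(Y + f 2\right) = - 65 \left(0 - 24\right) = \left(-65\right) \left(-24\right) = 1560$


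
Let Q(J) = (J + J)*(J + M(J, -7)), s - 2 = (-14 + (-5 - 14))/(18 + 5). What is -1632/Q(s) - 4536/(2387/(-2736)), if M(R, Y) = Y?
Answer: 889577724/164021 ≈ 5423.6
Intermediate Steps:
s = 13/23 (s = 2 + (-14 + (-5 - 14))/(18 + 5) = 2 + (-14 - 19)/23 = 2 - 33*1/23 = 2 - 33/23 = 13/23 ≈ 0.56522)
Q(J) = 2*J*(-7 + J) (Q(J) = (J + J)*(J - 7) = (2*J)*(-7 + J) = 2*J*(-7 + J))
-1632/Q(s) - 4536/(2387/(-2736)) = -1632*23/(26*(-7 + 13/23)) - 4536/(2387/(-2736)) = -1632/(2*(13/23)*(-148/23)) - 4536/(2387*(-1/2736)) = -1632/(-3848/529) - 4536/(-2387/2736) = -1632*(-529/3848) - 4536*(-2736/2387) = 107916/481 + 1772928/341 = 889577724/164021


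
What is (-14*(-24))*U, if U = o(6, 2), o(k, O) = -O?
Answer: -672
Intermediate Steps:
U = -2 (U = -1*2 = -2)
(-14*(-24))*U = -14*(-24)*(-2) = 336*(-2) = -672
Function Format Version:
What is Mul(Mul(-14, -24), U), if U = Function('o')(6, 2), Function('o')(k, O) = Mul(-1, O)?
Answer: -672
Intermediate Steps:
U = -2 (U = Mul(-1, 2) = -2)
Mul(Mul(-14, -24), U) = Mul(Mul(-14, -24), -2) = Mul(336, -2) = -672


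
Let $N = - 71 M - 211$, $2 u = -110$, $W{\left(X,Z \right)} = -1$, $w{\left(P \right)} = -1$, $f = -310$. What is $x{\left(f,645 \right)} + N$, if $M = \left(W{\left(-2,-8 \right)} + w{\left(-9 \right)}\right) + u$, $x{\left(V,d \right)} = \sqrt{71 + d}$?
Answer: $3836 + 2 \sqrt{179} \approx 3862.8$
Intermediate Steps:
$u = -55$ ($u = \frac{1}{2} \left(-110\right) = -55$)
$M = -57$ ($M = \left(-1 - 1\right) - 55 = -2 - 55 = -57$)
$N = 3836$ ($N = \left(-71\right) \left(-57\right) - 211 = 4047 - 211 = 3836$)
$x{\left(f,645 \right)} + N = \sqrt{71 + 645} + 3836 = \sqrt{716} + 3836 = 2 \sqrt{179} + 3836 = 3836 + 2 \sqrt{179}$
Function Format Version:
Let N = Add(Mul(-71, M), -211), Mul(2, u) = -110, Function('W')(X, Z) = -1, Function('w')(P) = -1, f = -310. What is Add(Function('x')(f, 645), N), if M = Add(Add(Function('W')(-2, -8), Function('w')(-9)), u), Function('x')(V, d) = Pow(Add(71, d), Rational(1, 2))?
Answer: Add(3836, Mul(2, Pow(179, Rational(1, 2)))) ≈ 3862.8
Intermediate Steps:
u = -55 (u = Mul(Rational(1, 2), -110) = -55)
M = -57 (M = Add(Add(-1, -1), -55) = Add(-2, -55) = -57)
N = 3836 (N = Add(Mul(-71, -57), -211) = Add(4047, -211) = 3836)
Add(Function('x')(f, 645), N) = Add(Pow(Add(71, 645), Rational(1, 2)), 3836) = Add(Pow(716, Rational(1, 2)), 3836) = Add(Mul(2, Pow(179, Rational(1, 2))), 3836) = Add(3836, Mul(2, Pow(179, Rational(1, 2))))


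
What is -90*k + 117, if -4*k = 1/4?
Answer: 981/8 ≈ 122.63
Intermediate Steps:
k = -1/16 (k = -¼/4 = -¼*¼ = -1/16 ≈ -0.062500)
-90*k + 117 = -90*(-1/16) + 117 = 45/8 + 117 = 981/8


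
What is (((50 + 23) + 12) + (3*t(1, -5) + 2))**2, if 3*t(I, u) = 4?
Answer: 8281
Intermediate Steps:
t(I, u) = 4/3 (t(I, u) = (1/3)*4 = 4/3)
(((50 + 23) + 12) + (3*t(1, -5) + 2))**2 = (((50 + 23) + 12) + (3*(4/3) + 2))**2 = ((73 + 12) + (4 + 2))**2 = (85 + 6)**2 = 91**2 = 8281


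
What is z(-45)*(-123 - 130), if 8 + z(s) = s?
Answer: 13409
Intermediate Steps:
z(s) = -8 + s
z(-45)*(-123 - 130) = (-8 - 45)*(-123 - 130) = -53*(-253) = 13409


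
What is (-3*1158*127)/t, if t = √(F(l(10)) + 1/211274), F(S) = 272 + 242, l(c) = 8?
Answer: -49022*√1676036642/103129 ≈ -19460.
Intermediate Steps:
F(S) = 514
t = 117*√1676036642/211274 (t = √(514 + 1/211274) = √(108594837/211274) = 117*√1676036642/211274 ≈ 22.672)
(-3*1158*127)/t = (-3*1158*127)/((117*√1676036642/211274)) = (-3474*127)*(√1676036642/928161) = -49022*√1676036642/103129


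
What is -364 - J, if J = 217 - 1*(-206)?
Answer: -787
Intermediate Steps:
J = 423 (J = 217 + 206 = 423)
-364 - J = -364 - 1*423 = -364 - 423 = -787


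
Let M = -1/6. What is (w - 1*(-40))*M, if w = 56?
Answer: -16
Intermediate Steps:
M = -⅙ (M = -1*⅙ = -⅙ ≈ -0.16667)
(w - 1*(-40))*M = (56 - 1*(-40))*(-⅙) = (56 + 40)*(-⅙) = 96*(-⅙) = -16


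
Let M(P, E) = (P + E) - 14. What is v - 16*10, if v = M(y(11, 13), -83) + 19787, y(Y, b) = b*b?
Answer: 19699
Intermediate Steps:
y(Y, b) = b²
M(P, E) = -14 + E + P (M(P, E) = (E + P) - 14 = -14 + E + P)
v = 19859 (v = (-14 - 83 + 13²) + 19787 = (-14 - 83 + 169) + 19787 = 72 + 19787 = 19859)
v - 16*10 = 19859 - 16*10 = 19859 - 1*160 = 19859 - 160 = 19699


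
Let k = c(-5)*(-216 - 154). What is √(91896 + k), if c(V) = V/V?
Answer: √91526 ≈ 302.53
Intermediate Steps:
c(V) = 1
k = -370 (k = 1*(-216 - 154) = 1*(-370) = -370)
√(91896 + k) = √(91896 - 370) = √91526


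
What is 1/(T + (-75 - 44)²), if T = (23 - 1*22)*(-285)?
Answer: 1/13876 ≈ 7.2067e-5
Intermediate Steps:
T = -285 (T = (23 - 22)*(-285) = 1*(-285) = -285)
1/(T + (-75 - 44)²) = 1/(-285 + (-75 - 44)²) = 1/(-285 + (-119)²) = 1/(-285 + 14161) = 1/13876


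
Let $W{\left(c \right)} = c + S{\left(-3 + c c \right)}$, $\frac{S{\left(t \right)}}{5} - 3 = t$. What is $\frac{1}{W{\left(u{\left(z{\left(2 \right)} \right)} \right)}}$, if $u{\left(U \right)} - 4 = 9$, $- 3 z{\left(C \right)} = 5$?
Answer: $\frac{1}{858} \approx 0.0011655$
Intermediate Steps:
$z{\left(C \right)} = - \frac{5}{3}$ ($z{\left(C \right)} = \left(- \frac{1}{3}\right) 5 = - \frac{5}{3}$)
$u{\left(U \right)} = 13$ ($u{\left(U \right)} = 4 + 9 = 13$)
$S{\left(t \right)} = 15 + 5 t$
$W{\left(c \right)} = c + 5 c^{2}$ ($W{\left(c \right)} = c + \left(15 + 5 \left(-3 + c c\right)\right) = c + \left(15 + 5 \left(-3 + c^{2}\right)\right) = c + \left(15 + \left(-15 + 5 c^{2}\right)\right) = c + 5 c^{2}$)
$\frac{1}{W{\left(u{\left(z{\left(2 \right)} \right)} \right)}} = \frac{1}{13 \left(1 + 5 \cdot 13\right)} = \frac{1}{13 \left(1 + 65\right)} = \frac{1}{13 \cdot 66} = \frac{1}{858}$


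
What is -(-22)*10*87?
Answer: 19140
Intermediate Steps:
-(-22)*10*87 = -22*(-10)*87 = 220*87 = 19140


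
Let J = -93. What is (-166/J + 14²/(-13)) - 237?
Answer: -302603/1209 ≈ -250.29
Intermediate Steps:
(-166/J + 14²/(-13)) - 237 = (-166/(-93) + 14²/(-13)) - 237 = (-166*(-1/93) + 196*(-1/13)) - 237 = (166/93 - 196/13) - 237 = -16070/1209 - 237 = -302603/1209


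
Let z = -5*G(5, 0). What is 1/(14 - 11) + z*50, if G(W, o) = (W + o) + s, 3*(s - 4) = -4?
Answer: -5749/3 ≈ -1916.3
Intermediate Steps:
s = 8/3 (s = 4 + (⅓)*(-4) = 4 - 4/3 = 8/3 ≈ 2.6667)
G(W, o) = 8/3 + W + o (G(W, o) = (W + o) + 8/3 = 8/3 + W + o)
z = -115/3 (z = -5*(8/3 + 5 + 0) = -5*23/3 = -115/3 ≈ -38.333)
1/(14 - 11) + z*50 = 1/(14 - 11) - 115/3*50 = 1/3 - 5750/3 = ⅓ - 5750/3 = -5749/3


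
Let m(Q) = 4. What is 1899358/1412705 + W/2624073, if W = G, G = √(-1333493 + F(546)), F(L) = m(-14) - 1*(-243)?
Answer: 1899358/1412705 + I*√1333246/2624073 ≈ 1.3445 + 0.00044003*I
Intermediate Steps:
F(L) = 247 (F(L) = 4 - 1*(-243) = 4 + 243 = 247)
G = I*√1333246 (G = √(-1333493 + 247) = √(-1333246) = I*√1333246 ≈ 1154.7*I)
W = I*√1333246 ≈ 1154.7*I
1899358/1412705 + W/2624073 = 1899358/1412705 + (I*√1333246)/2624073 = 1899358*(1/1412705) + (I*√1333246)*(1/2624073) = 1899358/1412705 + I*√1333246/2624073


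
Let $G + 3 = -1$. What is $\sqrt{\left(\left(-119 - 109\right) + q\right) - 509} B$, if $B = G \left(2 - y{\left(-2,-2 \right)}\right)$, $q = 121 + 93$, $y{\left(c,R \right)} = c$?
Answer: $- 16 i \sqrt{523} \approx - 365.91 i$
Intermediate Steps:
$q = 214$
$G = -4$ ($G = -3 - 1 = -4$)
$B = -16$ ($B = - 4 \left(2 - -2\right) = - 4 \left(2 + 2\right) = \left(-4\right) 4 = -16$)
$\sqrt{\left(\left(-119 - 109\right) + q\right) - 509} B = \sqrt{\left(\left(-119 - 109\right) + 214\right) - 509} \left(-16\right) = \sqrt{\left(-228 + 214\right) - 509} \left(-16\right) = \sqrt{-14 - 509} \left(-16\right) = \sqrt{-523} \left(-16\right) = i \sqrt{523} \left(-16\right) = - 16 i \sqrt{523}$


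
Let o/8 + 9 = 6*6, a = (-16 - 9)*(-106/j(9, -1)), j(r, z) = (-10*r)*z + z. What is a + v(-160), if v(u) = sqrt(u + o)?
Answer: 2650/89 + 2*sqrt(14) ≈ 37.259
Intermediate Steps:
j(r, z) = z - 10*r*z (j(r, z) = -10*r*z + z = z - 10*r*z)
a = 2650/89 (a = (-16 - 9)*(-106*(-1/(1 - 10*9))) = -(-2650)/((-(1 - 90))) = -(-2650)/((-1*(-89))) = -(-2650)/89 = -25*(-106/89) = 2650/89 ≈ 29.775)
o = 216 (o = -72 + 8*(6*6) = -72 + 8*36 = -72 + 288 = 216)
v(u) = sqrt(216 + u) (v(u) = sqrt(u + 216) = sqrt(216 + u))
a + v(-160) = 2650/89 + sqrt(216 - 160) = 2650/89 + sqrt(56) = 2650/89 + 2*sqrt(14)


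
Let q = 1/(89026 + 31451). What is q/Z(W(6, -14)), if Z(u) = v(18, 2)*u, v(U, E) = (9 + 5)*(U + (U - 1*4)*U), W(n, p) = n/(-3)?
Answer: -1/910806120 ≈ -1.0979e-9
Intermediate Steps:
W(n, p) = -n/3 (W(n, p) = n*(-⅓) = -n/3)
q = 1/120477 ≈ 8.3003e-6
v(U, E) = 14*U + 14*U*(-4 + U) (v(U, E) = 14*(U + (U - 4)*U) = 14*(U + (-4 + U)*U) = 14*(U + U*(-4 + U)) = 14*U + 14*U*(-4 + U))
Z(u) = 3780*u (Z(u) = (14*18*(-3 + 18))*u = (14*18*15)*u = 3780*u)
q/Z(W(6, -14)) = 1/(120477*((3780*(-⅓*6)))) = 1/(120477*((3780*(-2)))) = (1/120477)/(-7560) = (1/120477)*(-1/7560) = -1/910806120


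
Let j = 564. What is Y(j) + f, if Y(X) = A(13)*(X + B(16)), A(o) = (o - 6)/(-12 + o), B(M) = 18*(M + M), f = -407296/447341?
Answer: 3569373884/447341 ≈ 7979.1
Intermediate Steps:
f = -407296/447341 (f = -407296*1/447341 = -407296/447341 ≈ -0.91048)
B(M) = 36*M (B(M) = 18*(2*M) = 36*M)
A(o) = (-6 + o)/(-12 + o)
Y(X) = 4032 + 7*X (Y(X) = ((-6 + 13)/(-12 + 13))*(X + 36*16) = (7/1)*(X + 576) = (1*7)*(576 + X) = 7*(576 + X) = 4032 + 7*X)
Y(j) + f = (4032 + 7*564) - 407296/447341 = (4032 + 3948) - 407296/447341 = 7980 - 407296/447341 = 3569373884/447341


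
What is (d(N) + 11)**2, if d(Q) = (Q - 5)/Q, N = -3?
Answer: 1681/9 ≈ 186.78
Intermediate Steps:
d(Q) = (-5 + Q)/Q
(d(N) + 11)**2 = ((-5 - 3)/(-3) + 11)**2 = (-1/3*(-8) + 11)**2 = (8/3 + 11)**2 = (41/3)**2 = 1681/9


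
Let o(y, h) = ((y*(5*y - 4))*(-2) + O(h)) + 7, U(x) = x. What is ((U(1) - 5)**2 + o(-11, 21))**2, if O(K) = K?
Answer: 1572516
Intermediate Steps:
o(y, h) = 7 + h - 2*y*(-4 + 5*y) (o(y, h) = ((y*(5*y - 4))*(-2) + h) + 7 = ((y*(-4 + 5*y))*(-2) + h) + 7 = (-2*y*(-4 + 5*y) + h) + 7 = (h - 2*y*(-4 + 5*y)) + 7 = 7 + h - 2*y*(-4 + 5*y))
((U(1) - 5)**2 + o(-11, 21))**2 = ((1 - 5)**2 + (7 + 21 - 10*(-11)**2 + 8*(-11)))**2 = ((-4)**2 + (7 + 21 - 10*121 - 88))**2 = (16 + (7 + 21 - 1210 - 88))**2 = (16 - 1270)**2 = (-1254)**2 = 1572516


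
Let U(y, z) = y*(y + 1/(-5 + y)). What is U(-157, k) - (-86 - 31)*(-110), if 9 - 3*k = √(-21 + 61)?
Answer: 1908355/162 ≈ 11780.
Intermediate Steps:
k = 3 - 2*√10/3 (k = 3 - √(-21 + 61)/3 = 3 - 2*√10/3 ≈ 0.89182)
U(-157, k) - (-86 - 31)*(-110) = -157*(1 + (-157)² - 5*(-157))/(-5 - 157) - (-86 - 31)*(-110) = -157*(1 + 24649 + 785)/(-162) - (-117)*(-110) = -157*(-1/162)*25435 - 1*12870 = 3993295/162 - 12870 = 1908355/162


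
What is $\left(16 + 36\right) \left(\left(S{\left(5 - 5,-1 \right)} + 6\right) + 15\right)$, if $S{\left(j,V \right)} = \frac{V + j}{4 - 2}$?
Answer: $1066$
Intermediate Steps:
$S{\left(j,V \right)} = \frac{V}{2} + \frac{j}{2}$ ($S{\left(j,V \right)} = \frac{V + j}{2} = \left(V + j\right) \frac{1}{2} = \frac{V}{2} + \frac{j}{2}$)
$\left(16 + 36\right) \left(\left(S{\left(5 - 5,-1 \right)} + 6\right) + 15\right) = \left(16 + 36\right) \left(\left(\left(\frac{1}{2} \left(-1\right) + \frac{5 - 5}{2}\right) + 6\right) + 15\right) = 52 \left(\left(\left(- \frac{1}{2} + \frac{5 - 5}{2}\right) + 6\right) + 15\right) = 52 \left(\left(\left(- \frac{1}{2} + \frac{1}{2} \cdot 0\right) + 6\right) + 15\right) = 52 \left(\left(\left(- \frac{1}{2} + 0\right) + 6\right) + 15\right) = 52 \left(\left(- \frac{1}{2} + 6\right) + 15\right) = 52 \left(\frac{11}{2} + 15\right) = 52 \cdot \frac{41}{2} = 1066$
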